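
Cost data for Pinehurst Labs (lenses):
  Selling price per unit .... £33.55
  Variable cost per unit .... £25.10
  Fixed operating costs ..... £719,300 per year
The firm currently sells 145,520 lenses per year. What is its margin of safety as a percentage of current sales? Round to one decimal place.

Each unit contributes £33.55 − £25.10 = £8.45. Break-even units = £719,300 ÷ £8.45 = 85,124.26; break-even revenue = 85,124.26 × £33.55 = £2,855,918.93.
Current sales = 145,520 × £33.55 = £4,882,196.00.
Margin of safety = (£4,882,196.00 − £2,855,918.93) ÷ £4,882,196.00 = 41.5%.

41.5%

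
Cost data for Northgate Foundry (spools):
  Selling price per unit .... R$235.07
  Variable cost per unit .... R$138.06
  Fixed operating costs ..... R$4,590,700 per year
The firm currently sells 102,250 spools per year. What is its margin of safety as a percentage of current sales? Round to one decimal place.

53.7%

Contribution margin per unit = R$235.07 − R$138.06 = R$97.01. Break-even units = R$4,590,700 ÷ R$97.01 = 47,321.93; break-even revenue = 47,321.93 × R$235.07 = R$11,123,965.04.
Current sales = 102,250 × R$235.07 = R$24,035,907.50.
Margin of safety = (R$24,035,907.50 − R$11,123,965.04) ÷ R$24,035,907.50 = 53.7%.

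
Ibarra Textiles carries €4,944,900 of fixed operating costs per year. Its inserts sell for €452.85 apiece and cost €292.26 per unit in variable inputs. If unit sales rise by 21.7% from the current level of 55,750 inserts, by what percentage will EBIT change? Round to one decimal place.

+48.5%

Total contribution margin = 55,750 × €160.59 = €8,952,892.50.
Subtracting fixed costs: EBIT = €8,952,892.50 − €4,944,900 = €4,007,992.50.
DOL = contribution ÷ EBIT = €8,952,892.50 ÷ €4,007,992.50 = 2.2338.
%ΔEBIT = DOL × %ΔSales = 2.2338 × +21.7% = +48.5%.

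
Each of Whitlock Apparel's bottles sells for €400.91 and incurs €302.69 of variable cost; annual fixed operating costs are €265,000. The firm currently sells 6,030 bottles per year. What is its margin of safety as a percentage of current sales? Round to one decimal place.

55.3%

Unit CM = price − variable cost = €400.91 − €302.69 = €98.22. Break-even units = €265,000 ÷ €98.22 = 2,698.02; break-even revenue = 2,698.02 × €400.91 = €1,081,665.14.
Actual sales revenue = 6,030 × €400.91 = €2,417,487.30.
Margin of safety = (€2,417,487.30 − €1,081,665.14) ÷ €2,417,487.30 = 55.3%.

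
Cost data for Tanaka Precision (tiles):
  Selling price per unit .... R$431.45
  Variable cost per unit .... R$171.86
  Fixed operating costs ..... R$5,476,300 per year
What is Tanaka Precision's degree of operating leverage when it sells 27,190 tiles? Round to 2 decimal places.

4.46

Total contribution margin = 27,190 × R$259.59 = R$7,058,252.10.
Subtracting fixed costs: EBIT = R$7,058,252.10 − R$5,476,300 = R$1,581,952.10.
DOL = contribution ÷ EBIT = R$7,058,252.10 ÷ R$1,581,952.10 = 4.4617.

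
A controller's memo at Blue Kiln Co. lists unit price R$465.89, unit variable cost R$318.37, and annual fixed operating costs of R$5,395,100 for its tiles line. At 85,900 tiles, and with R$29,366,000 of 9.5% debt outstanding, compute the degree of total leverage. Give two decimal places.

2.82

At 85,900 units, contribution = 85,900 × R$147.52 = R$12,671,968.00.
Operating income = contribution − fixed costs = R$12,671,968.00 − R$5,395,100 = R$7,276,868.00. Interest = R$2,789,770.00.
DOL = R$12,671,968.00 ÷ R$7,276,868.00 = 1.7414; DFL = R$7,276,868.00 ÷ R$4,487,098.00 = 1.6217.
DCL = DOL × DFL = 1.7414 × 1.6217 = 2.8240.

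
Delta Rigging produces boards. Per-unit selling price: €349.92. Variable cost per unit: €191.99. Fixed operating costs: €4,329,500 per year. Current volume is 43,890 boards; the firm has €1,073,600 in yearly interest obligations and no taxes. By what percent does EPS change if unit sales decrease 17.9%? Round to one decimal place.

-81.2%

Total contribution margin = 43,890 × €157.93 = €6,931,547.70.
EBIT = €6,931,547.70 − €4,329,500 = €2,602,047.70.
After interest of €1,073,600.00, pre-tax earnings = €1,528,447.70.
Degree of combined leverage = contribution ÷ (EBIT − I) = €6,931,547.70 ÷ €1,528,447.70 = 4.5350.
%ΔEPS = DCL × %ΔSales = 4.5350 × -17.9% = -81.2%.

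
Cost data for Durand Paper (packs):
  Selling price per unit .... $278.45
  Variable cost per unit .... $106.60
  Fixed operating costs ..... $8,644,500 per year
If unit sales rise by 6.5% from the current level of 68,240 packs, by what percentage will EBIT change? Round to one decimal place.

At 68,240 units, contribution = 68,240 × $171.85 = $11,727,044.00.
EBIT = $11,727,044.00 − $8,644,500 = $3,082,544.00.
So DOL = total CM / EBIT = $11,727,044.00 / $3,082,544.00 = 3.8043.
%ΔEBIT = DOL × %ΔSales = 3.8043 × +6.5% = +24.7%.

+24.7%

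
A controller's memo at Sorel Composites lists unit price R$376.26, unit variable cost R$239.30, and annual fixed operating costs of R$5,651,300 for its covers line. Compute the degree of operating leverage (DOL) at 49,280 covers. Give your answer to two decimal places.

6.15

Contribution at this volume is 49,280 × R$136.96 = R$6,749,388.80.
Subtracting fixed costs: EBIT = R$6,749,388.80 − R$5,651,300 = R$1,098,088.80.
DOL = contribution ÷ EBIT = R$6,749,388.80 ÷ R$1,098,088.80 = 6.1465.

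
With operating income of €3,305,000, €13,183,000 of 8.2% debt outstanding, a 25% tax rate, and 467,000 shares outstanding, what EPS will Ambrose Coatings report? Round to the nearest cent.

€3.57

Interest = €1,081,006.00, so EBT = €3,305,000 − €1,081,006.00 = €2,223,994.00.
Net income = €2,223,994.00 × (1 − 0.25) = €1,667,995.50.
Per share: €1,667,995.50 / 467,000 shares = €3.57.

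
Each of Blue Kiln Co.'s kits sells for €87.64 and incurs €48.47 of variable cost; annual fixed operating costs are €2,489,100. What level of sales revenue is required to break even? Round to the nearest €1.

CM per unit = €87.64 − €48.47 = €39.17; CM ratio = €39.17 / €87.64 = 0.4469.
Break-even sales = FC ÷ CM ratio = €2,489,100 × €87.64 / €39.17 = €5,569,179.

€5,569,179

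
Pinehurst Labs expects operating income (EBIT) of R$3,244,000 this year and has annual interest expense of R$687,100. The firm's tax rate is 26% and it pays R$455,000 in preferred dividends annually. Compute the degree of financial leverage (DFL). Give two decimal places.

Interest = R$687,100.00.
Preferred dividends grossed up pre-tax: R$455,000 / (1 − 0.26) = R$614,864.86.
DFL = EBIT ÷ [EBIT − I − D_p/(1−t)] = R$3,244,000 ÷ [R$3,244,000 − R$687,100.00 − R$614,864.86] = R$3,244,000 ÷ R$1,942,035.14 = 1.6704.

1.67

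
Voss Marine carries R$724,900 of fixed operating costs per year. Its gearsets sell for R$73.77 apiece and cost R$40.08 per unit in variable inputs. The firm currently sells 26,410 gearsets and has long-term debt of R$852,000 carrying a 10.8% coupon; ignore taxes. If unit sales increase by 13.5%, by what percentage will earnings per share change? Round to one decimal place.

At 26,410 units, contribution = 26,410 × R$33.69 = R$889,752.90.
Operating income = contribution − fixed costs = R$889,752.90 − R$724,900 = R$164,852.90.
Interest = R$92,016.00, so EBIT − I = R$72,836.90.
Degree of combined leverage = contribution ÷ (EBIT − I) = R$889,752.90 ÷ R$72,836.90 = 12.2157.
%ΔEPS = DCL × %ΔSales = 12.2157 × +13.5% = +164.9%.

+164.9%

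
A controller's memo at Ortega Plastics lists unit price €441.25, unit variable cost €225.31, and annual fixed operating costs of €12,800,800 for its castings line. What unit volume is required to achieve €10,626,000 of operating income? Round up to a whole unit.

Contribution margin per unit = €441.25 − €225.31 = €215.94.
Units = (FC + target) / CM = (€12,800,800 + €10,626,000) / €215.94 = 108,487.54, so 108,488 castings.

108,488 castings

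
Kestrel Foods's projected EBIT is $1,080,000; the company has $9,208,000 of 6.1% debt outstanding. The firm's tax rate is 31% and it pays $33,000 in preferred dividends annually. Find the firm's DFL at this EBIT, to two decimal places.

2.30

Annual interest charges come to $561,688.00.
Pre-tax preferred-dividend burden = $33,000 ÷ (1 − 0.31) = $47,826.09.
DFL = EBIT ÷ [EBIT − I − D_p/(1−t)] = $1,080,000 ÷ [$1,080,000 − $561,688.00 − $47,826.09] = $1,080,000 ÷ $470,485.91 = 2.2955.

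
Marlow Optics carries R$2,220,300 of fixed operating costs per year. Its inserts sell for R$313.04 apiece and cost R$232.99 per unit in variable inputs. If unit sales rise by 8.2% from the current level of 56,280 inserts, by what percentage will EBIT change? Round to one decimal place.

Contribution at this volume is 56,280 × R$80.05 = R$4,505,214.00.
Operating income = contribution − fixed costs = R$4,505,214.00 − R$2,220,300 = R$2,284,914.00.
Degree of operating leverage = R$4,505,214.00 / R$2,284,914.00 = 1.9717.
%ΔEBIT = DOL × %ΔSales = 1.9717 × +8.2% = +16.2%.

+16.2%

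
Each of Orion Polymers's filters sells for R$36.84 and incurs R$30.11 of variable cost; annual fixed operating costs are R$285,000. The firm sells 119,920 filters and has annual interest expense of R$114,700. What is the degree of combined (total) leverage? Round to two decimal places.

Contribution at this volume is 119,920 × R$6.73 = R$807,061.60.
Operating income = contribution − fixed costs = R$807,061.60 − R$285,000 = R$522,061.60. Interest = R$114,700.00.
DOL = R$807,061.60 ÷ R$522,061.60 = 1.5459; DFL = R$522,061.60 ÷ R$407,361.60 = 1.2816.
Combined leverage = 1.5459 × 1.2816 = 1.9812.

1.98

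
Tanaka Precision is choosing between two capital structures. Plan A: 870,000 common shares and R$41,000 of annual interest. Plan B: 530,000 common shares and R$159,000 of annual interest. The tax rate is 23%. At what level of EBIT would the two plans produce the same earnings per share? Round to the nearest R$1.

At indifference, (EBIT − 41,000)(1 − t)/870,000 = (EBIT − 159,000)(1 − t)/530,000.
The (1 − t) factor cancels: (EBIT − 41,000) × 530,000 = (EBIT − 159,000) × 870,000.
EBIT × (870,000 − 530,000) = 159,000 × 870,000 − 41,000 × 530,000 = 116,600,000,000, so EBIT = 116,600,000,000 ÷ 340,000 = 342,941.18.

R$342,941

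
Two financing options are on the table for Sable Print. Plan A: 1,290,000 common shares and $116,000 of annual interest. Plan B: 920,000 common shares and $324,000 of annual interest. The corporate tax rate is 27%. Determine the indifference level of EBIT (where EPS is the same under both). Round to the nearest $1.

Set EPS_A = EPS_B: (EBIT − $116,000)(1 − 0.27) ÷ 1,290,000 = (EBIT − $324,000)(1 − 0.27) ÷ 920,000.
Cancelling (1 − t) and cross-multiplying: 920,000·(EBIT − 116,000) = 1,290,000·(EBIT − 324,000).
EBIT × (1,290,000 − 920,000) = 324,000 × 1,290,000 − 116,000 × 920,000 = 311,240,000,000, so EBIT = 311,240,000,000 ÷ 370,000 = 841,189.19.

$841,189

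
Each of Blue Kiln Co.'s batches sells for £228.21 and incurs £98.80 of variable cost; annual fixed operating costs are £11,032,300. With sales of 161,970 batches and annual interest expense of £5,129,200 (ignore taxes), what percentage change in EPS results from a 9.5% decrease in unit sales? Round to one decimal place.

Contribution at this volume is 161,970 × £129.41 = £20,960,537.70.
Operating income = contribution − fixed costs = £20,960,537.70 − £11,032,300 = £9,928,237.70.
Interest = £5,129,200.00, so EBIT − I = £4,799,037.70.
Degree of combined leverage = contribution ÷ (EBIT − I) = £20,960,537.70 ÷ £4,799,037.70 = 4.3677.
EPS therefore changes by 4.3677 × (-9.5%) = -41.5%.

-41.5%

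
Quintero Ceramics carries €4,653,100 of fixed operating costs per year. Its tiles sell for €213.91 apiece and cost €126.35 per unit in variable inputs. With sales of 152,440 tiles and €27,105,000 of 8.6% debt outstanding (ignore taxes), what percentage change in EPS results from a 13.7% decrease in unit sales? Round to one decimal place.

-28.7%

Total contribution margin = 152,440 × €87.56 = €13,347,646.40.
Operating income = contribution − fixed costs = €13,347,646.40 − €4,653,100 = €8,694,546.40.
Interest = €2,331,030.00, so EBIT − I = €6,363,516.40.
Degree of combined leverage = contribution ÷ (EBIT − I) = €13,347,646.40 ÷ €6,363,516.40 = 2.0975.
EPS therefore changes by 2.0975 × (-13.7%) = -28.7%.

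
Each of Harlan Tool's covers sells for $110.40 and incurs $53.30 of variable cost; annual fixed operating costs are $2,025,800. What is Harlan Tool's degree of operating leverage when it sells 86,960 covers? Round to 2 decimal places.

1.69

Total contribution margin = 86,960 × $57.10 = $4,965,416.00.
EBIT = $4,965,416.00 − $2,025,800 = $2,939,616.00.
DOL = contribution ÷ EBIT = $4,965,416.00 ÷ $2,939,616.00 = 1.6891.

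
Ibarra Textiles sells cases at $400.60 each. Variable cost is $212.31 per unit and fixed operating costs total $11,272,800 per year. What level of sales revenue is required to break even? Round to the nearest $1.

Contribution margin per unit = $400.60 − $212.31 = $188.29, a CM ratio of $188.29 ÷ $400.60 = 0.4700.
Break-even revenue = fixed costs × price ÷ CM = $11,272,800 × $400.60 ÷ $188.29 = $23,983,662.

$23,983,662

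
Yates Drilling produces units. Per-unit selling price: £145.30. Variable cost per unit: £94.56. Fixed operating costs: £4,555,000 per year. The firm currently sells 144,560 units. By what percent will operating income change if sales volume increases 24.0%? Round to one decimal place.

+63.3%

Total contribution margin = 144,560 × £50.74 = £7,334,974.40.
EBIT = £7,334,974.40 − £4,555,000 = £2,779,974.40.
Degree of operating leverage = £7,334,974.40 / £2,779,974.40 = 2.6385.
%ΔEBIT = DOL × %ΔSales = 2.6385 × +24.0% = +63.3%.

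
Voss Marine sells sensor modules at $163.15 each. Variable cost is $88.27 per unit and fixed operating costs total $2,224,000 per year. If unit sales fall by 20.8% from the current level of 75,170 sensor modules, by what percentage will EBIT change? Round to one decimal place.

Total contribution margin = 75,170 × $74.88 = $5,628,729.60.
Operating income = contribution − fixed costs = $5,628,729.60 − $2,224,000 = $3,404,729.60.
Degree of operating leverage = $5,628,729.60 / $3,404,729.60 = 1.6532.
Operating income changes by 1.6532 × -20.8% = -34.4%.

-34.4%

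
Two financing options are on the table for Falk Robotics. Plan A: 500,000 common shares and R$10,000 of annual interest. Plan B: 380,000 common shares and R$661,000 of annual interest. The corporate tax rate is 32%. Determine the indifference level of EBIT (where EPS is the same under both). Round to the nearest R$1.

R$2,722,500

At indifference, (EBIT − 10,000)(1 − t)/500,000 = (EBIT − 661,000)(1 − t)/380,000.
Cancelling (1 − t) and cross-multiplying: 380,000·(EBIT − 10,000) = 500,000·(EBIT − 661,000).
Solving, EBIT = (661,000·500,000 − 10,000·380,000) / (500,000 − 380,000) = 326,700,000,000 / 120,000 = 2,722,500.00.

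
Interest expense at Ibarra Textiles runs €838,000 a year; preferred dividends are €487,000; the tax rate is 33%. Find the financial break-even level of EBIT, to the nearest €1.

€1,564,866

Grossing the preferred dividend up to pre-tax terms: €487,000 / (1 − 0.33) = €726,865.67.
Financial break-even EBIT = interest + D_p ÷ (1 − t) = €838,000 + €726,865.67 = €1,564,865.67.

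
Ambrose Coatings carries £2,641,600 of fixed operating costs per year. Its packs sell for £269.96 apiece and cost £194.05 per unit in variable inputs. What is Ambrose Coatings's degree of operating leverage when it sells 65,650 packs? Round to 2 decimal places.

At 65,650 units, contribution = 65,650 × £75.91 = £4,983,491.50.
Operating income = contribution − fixed costs = £4,983,491.50 − £2,641,600 = £2,341,891.50.
Degree of operating leverage = £4,983,491.50 / £2,341,891.50 = 2.1280.

2.13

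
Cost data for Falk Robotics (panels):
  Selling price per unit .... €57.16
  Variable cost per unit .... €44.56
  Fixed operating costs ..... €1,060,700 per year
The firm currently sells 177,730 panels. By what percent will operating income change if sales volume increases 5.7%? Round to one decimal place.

At 177,730 units, contribution = 177,730 × €12.60 = €2,239,398.00.
Operating income = contribution − fixed costs = €2,239,398.00 − €1,060,700 = €1,178,698.00.
So DOL = total CM / EBIT = €2,239,398.00 / €1,178,698.00 = 1.8999.
So EBIT moves 1.8999 × (+5.7%) = +10.8%.

+10.8%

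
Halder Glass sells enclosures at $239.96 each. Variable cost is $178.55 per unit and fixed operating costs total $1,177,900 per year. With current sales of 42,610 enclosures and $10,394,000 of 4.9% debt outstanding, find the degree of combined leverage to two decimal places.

2.82

Contribution at this volume is 42,610 × $61.41 = $2,616,680.10.
Operating income = contribution − fixed costs = $2,616,680.10 − $1,177,900 = $1,438,780.10. Interest = $509,306.00, so EBIT − I = $929,474.10.
DCL = contribution ÷ (EBIT − I) = $2,616,680.10 ÷ $929,474.10 = 2.8152.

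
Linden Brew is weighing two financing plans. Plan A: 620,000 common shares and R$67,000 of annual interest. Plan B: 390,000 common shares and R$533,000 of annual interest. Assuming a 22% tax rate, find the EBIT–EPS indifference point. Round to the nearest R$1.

R$1,323,174

At indifference, (EBIT − 67,000)(1 − t)/620,000 = (EBIT − 533,000)(1 − t)/390,000.
The (1 − t) factor cancels: (EBIT − 67,000) × 390,000 = (EBIT − 533,000) × 620,000.
EBIT × (620,000 − 390,000) = 533,000 × 620,000 − 67,000 × 390,000 = 304,330,000,000, so EBIT = 304,330,000,000 ÷ 230,000 = 1,323,173.91.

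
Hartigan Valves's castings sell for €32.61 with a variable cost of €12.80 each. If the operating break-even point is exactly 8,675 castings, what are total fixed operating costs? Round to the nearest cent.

€171,851.75

Each unit contributes €32.61 − €12.80 = €19.81.
Since BE = FC / CM, FC = 8,675 × €19.81 = €171,851.75.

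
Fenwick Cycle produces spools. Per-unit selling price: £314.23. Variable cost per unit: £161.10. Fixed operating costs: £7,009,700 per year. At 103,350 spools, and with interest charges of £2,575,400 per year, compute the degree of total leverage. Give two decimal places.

2.54

Total contribution margin = 103,350 × £153.13 = £15,825,985.50.
Operating income = contribution − fixed costs = £15,825,985.50 − £7,009,700 = £8,816,285.50. Interest = £2,575,400.00.
DOL = £15,825,985.50 ÷ £8,816,285.50 = 1.7951; DFL = £8,816,285.50 ÷ £6,240,885.50 = 1.4127.
DCL = DOL × DFL = 1.7951 × 1.4127 = 2.5359.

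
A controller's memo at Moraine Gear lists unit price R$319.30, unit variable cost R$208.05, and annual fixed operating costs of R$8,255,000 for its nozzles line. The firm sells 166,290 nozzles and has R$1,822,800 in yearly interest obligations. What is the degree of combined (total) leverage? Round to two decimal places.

2.20

At 166,290 units, contribution = 166,290 × R$111.25 = R$18,499,762.50.
EBIT = R$18,499,762.50 − R$8,255,000 = R$10,244,762.50. Interest = R$1,822,800.00.
DOL = R$18,499,762.50 ÷ R$10,244,762.50 = 1.8058; DFL = R$10,244,762.50 ÷ R$8,421,962.50 = 1.2164.
DCL = DOL × DFL = 1.8058 × 1.2164 = 2.1966.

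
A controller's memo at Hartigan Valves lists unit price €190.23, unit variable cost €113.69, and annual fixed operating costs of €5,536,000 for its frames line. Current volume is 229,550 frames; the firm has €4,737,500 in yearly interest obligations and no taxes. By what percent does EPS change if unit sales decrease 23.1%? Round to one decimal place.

Contribution at this volume is 229,550 × €76.54 = €17,569,757.00.
EBIT = €17,569,757.00 − €5,536,000 = €12,033,757.00.
Interest = €4,737,500.00, so EBIT − I = €7,296,257.00.
Degree of combined leverage = contribution ÷ (EBIT − I) = €17,569,757.00 ÷ €7,296,257.00 = 2.4081.
%ΔEPS = DCL × %ΔSales = 2.4081 × -23.1% = -55.6%.

-55.6%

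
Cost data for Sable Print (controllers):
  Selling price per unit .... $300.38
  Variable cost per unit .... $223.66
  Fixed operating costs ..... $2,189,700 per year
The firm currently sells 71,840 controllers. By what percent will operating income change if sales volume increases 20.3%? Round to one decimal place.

At 71,840 units, contribution = 71,840 × $76.72 = $5,511,564.80.
Subtracting fixed costs: EBIT = $5,511,564.80 − $2,189,700 = $3,321,864.80.
Degree of operating leverage = $5,511,564.80 / $3,321,864.80 = 1.6592.
Operating income changes by 1.6592 × +20.3% = +33.7%.

+33.7%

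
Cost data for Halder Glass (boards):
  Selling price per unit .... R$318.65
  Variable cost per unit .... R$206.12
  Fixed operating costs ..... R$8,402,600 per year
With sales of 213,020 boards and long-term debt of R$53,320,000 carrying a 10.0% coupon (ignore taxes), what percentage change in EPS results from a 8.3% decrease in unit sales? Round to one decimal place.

Contribution at this volume is 213,020 × R$112.53 = R$23,971,140.60.
Subtracting fixed costs: EBIT = R$23,971,140.60 − R$8,402,600 = R$15,568,540.60.
After interest of R$5,332,000.00, pre-tax earnings = R$10,236,540.60.
DCL = total CM / (EBIT − I) = R$23,971,140.60 / R$10,236,540.60 = 2.3417.
EPS therefore changes by 2.3417 × (-8.3%) = -19.4%.

-19.4%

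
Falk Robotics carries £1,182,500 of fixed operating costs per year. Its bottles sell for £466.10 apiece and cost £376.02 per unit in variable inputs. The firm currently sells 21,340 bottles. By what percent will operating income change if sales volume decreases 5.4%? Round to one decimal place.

-14.0%

Contribution at this volume is 21,340 × £90.08 = £1,922,307.20.
Operating income = contribution − fixed costs = £1,922,307.20 − £1,182,500 = £739,807.20.
So DOL = total CM / EBIT = £1,922,307.20 / £739,807.20 = 2.5984.
Operating income changes by 2.5984 × -5.4% = -14.0%.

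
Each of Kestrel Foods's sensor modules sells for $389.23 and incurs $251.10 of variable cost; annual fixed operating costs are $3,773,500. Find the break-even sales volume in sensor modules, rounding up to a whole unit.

27,319 sensor modules

Each unit contributes $389.23 − $251.10 = $138.13.
Break-even volume = fixed costs ÷ CM per unit = $3,773,500 ÷ $138.13 = 27,318.47, so 27,319 sensor modules.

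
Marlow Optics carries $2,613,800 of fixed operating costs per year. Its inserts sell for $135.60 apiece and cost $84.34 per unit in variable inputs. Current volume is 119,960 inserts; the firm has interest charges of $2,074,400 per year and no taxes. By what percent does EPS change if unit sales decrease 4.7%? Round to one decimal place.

-19.8%

At 119,960 units, contribution = 119,960 × $51.26 = $6,149,149.60.
Operating income = contribution − fixed costs = $6,149,149.60 − $2,613,800 = $3,535,349.60.
Interest = $2,074,400.00, so EBIT − I = $1,460,949.60.
Degree of combined leverage = contribution ÷ (EBIT − I) = $6,149,149.60 ÷ $1,460,949.60 = 4.2090.
EPS therefore changes by 4.2090 × (-4.7%) = -19.8%.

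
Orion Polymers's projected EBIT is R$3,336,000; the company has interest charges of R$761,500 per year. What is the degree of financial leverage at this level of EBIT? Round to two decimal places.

1.30

Interest = R$761,500.00.
DFL = EBIT ÷ (EBIT − I) = R$3,336,000 ÷ (R$3,336,000 − R$761,500.00) = R$3,336,000 ÷ R$2,574,500.00 = 1.2958.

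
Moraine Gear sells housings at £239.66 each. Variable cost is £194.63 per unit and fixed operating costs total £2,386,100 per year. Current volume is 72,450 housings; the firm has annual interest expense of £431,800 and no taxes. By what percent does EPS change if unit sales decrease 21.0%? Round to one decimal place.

At 72,450 units, contribution = 72,450 × £45.03 = £3,262,423.50.
Subtracting fixed costs: EBIT = £3,262,423.50 − £2,386,100 = £876,323.50.
Interest = £431,800.00, so EBIT − I = £444,523.50.
Degree of combined leverage = contribution ÷ (EBIT − I) = £3,262,423.50 ÷ £444,523.50 = 7.3391.
%ΔEPS = DCL × %ΔSales = 7.3391 × -21.0% = -154.1%.

-154.1%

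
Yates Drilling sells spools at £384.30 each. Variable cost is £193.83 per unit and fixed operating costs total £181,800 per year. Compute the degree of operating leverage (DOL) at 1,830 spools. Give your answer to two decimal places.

Contribution at this volume is 1,830 × £190.47 = £348,560.10.
Operating income = contribution − fixed costs = £348,560.10 − £181,800 = £166,760.10.
Degree of operating leverage = £348,560.10 / £166,760.10 = 2.0902.

2.09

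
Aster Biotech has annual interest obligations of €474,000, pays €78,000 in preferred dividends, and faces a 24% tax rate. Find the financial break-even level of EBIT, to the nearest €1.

€576,632

Grossing the preferred dividend up to pre-tax terms: €78,000 / (1 − 0.24) = €102,631.58.
Financial break-even EBIT = interest + D_p ÷ (1 − t) = €474,000 + €102,631.58 = €576,631.58.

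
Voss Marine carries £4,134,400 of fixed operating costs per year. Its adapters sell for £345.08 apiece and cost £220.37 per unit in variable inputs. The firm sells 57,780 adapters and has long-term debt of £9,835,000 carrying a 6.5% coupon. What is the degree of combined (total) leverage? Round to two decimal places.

2.96

Contribution at this volume is 57,780 × £124.71 = £7,205,743.80.
EBIT = £7,205,743.80 − £4,134,400 = £3,071,343.80. Interest = £639,275.00, so EBIT − I = £2,432,068.80.
DCL = contribution ÷ (EBIT − I) = £7,205,743.80 ÷ £2,432,068.80 = 2.9628.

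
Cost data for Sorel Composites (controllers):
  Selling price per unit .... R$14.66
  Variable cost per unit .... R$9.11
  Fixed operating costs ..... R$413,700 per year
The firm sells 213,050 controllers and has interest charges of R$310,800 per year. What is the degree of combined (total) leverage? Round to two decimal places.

2.58

Total contribution margin = 213,050 × R$5.55 = R$1,182,427.50.
Operating income = contribution − fixed costs = R$1,182,427.50 − R$413,700 = R$768,727.50. Interest = R$310,800.00.
DOL = R$1,182,427.50 ÷ R$768,727.50 = 1.5382; DFL = R$768,727.50 ÷ R$457,927.50 = 1.6787.
DCL = DOL × DFL = 1.5382 × 1.6787 = 2.5822.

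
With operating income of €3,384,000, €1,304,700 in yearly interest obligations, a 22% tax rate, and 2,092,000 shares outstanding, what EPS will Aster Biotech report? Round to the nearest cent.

Interest = €1,304,700.00, so EBT = €3,384,000 − €1,304,700.00 = €2,079,300.00.
After tax at 22%: net income = €2,079,300.00 × 0.78 = €1,621,854.00.
Per share: €1,621,854.00 / 2,092,000 shares = €0.78.

€0.78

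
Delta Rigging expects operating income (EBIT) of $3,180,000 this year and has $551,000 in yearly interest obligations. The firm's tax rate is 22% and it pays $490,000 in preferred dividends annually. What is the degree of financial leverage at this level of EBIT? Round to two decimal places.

1.59

Annual interest charges come to $551,000.00.
Preferred dividends grossed up pre-tax: $490,000 / (1 − 0.22) = $628,205.13.
DFL = EBIT ÷ [EBIT − I − D_p/(1−t)] = $3,180,000 ÷ [$3,180,000 − $551,000.00 − $628,205.13] = $3,180,000 ÷ $2,000,794.87 = 1.5894.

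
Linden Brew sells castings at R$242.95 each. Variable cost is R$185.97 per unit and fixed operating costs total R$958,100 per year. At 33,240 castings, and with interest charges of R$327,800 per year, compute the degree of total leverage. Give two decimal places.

3.11

Contribution at this volume is 33,240 × R$56.98 = R$1,894,015.20.
Subtracting fixed costs: EBIT = R$1,894,015.20 − R$958,100 = R$935,915.20. Interest = R$327,800.00, so EBIT − I = R$608,115.20.
Degree of total leverage = total CM / (EBIT − interest) = R$1,894,015.20 / R$608,115.20 = 3.1146.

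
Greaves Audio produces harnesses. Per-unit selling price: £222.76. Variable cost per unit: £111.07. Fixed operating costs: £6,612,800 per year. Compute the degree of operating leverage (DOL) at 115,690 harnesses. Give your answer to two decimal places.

Total contribution margin = 115,690 × £111.69 = £12,921,416.10.
Operating income = contribution − fixed costs = £12,921,416.10 − £6,612,800 = £6,308,616.10.
So DOL = total CM / EBIT = £12,921,416.10 / £6,308,616.10 = 2.0482.

2.05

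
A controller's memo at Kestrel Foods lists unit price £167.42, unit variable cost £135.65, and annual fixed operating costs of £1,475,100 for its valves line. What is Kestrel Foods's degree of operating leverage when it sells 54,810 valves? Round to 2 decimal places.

6.54

Contribution at this volume is 54,810 × £31.77 = £1,741,313.70.
Operating income = contribution − fixed costs = £1,741,313.70 − £1,475,100 = £266,213.70.
DOL = contribution ÷ EBIT = £1,741,313.70 ÷ £266,213.70 = 6.5410.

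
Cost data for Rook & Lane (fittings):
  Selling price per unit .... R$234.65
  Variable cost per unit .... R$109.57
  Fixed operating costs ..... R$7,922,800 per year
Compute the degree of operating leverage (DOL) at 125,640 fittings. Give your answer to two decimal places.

Contribution at this volume is 125,640 × R$125.08 = R$15,715,051.20.
EBIT = R$15,715,051.20 − R$7,922,800 = R$7,792,251.20.
DOL = contribution ÷ EBIT = R$15,715,051.20 ÷ R$7,792,251.20 = 2.0168.

2.02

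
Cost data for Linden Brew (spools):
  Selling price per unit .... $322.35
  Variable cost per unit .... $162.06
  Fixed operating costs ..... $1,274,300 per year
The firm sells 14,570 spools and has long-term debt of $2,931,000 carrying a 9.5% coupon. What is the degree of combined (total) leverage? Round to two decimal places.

Contribution at this volume is 14,570 × $160.29 = $2,335,425.30.
Subtracting fixed costs: EBIT = $2,335,425.30 − $1,274,300 = $1,061,125.30. Interest = $278,445.00.
DOL = $2,335,425.30 ÷ $1,061,125.30 = 2.2009; DFL = $1,061,125.30 ÷ $782,680.30 = 1.3558.
DCL = DOL × DFL = 2.2009 × 1.3558 = 2.9840.

2.98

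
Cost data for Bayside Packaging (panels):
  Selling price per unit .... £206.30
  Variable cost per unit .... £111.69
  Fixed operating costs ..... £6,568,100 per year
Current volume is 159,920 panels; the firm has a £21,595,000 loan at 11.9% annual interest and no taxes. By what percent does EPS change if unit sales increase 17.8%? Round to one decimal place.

+44.9%

At 159,920 units, contribution = 159,920 × £94.61 = £15,130,031.20.
Subtracting fixed costs: EBIT = £15,130,031.20 − £6,568,100 = £8,561,931.20.
After interest of £2,569,805.00, pre-tax earnings = £5,992,126.20.
DCL = total CM / (EBIT − I) = £15,130,031.20 / £5,992,126.20 = 2.5250.
EPS therefore changes by 2.5250 × (+17.8%) = +44.9%.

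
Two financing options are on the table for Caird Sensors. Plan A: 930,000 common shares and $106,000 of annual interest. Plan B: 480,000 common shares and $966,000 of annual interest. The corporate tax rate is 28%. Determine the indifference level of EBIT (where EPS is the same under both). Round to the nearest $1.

Set EPS_A = EPS_B: (EBIT − $106,000)(1 − 0.28) ÷ 930,000 = (EBIT − $966,000)(1 − 0.28) ÷ 480,000.
Cancelling (1 − t) and cross-multiplying: 480,000·(EBIT − 106,000) = 930,000·(EBIT − 966,000).
Solving, EBIT = (966,000·930,000 − 106,000·480,000) / (930,000 − 480,000) = 847,500,000,000 / 450,000 = 1,883,333.33.

$1,883,333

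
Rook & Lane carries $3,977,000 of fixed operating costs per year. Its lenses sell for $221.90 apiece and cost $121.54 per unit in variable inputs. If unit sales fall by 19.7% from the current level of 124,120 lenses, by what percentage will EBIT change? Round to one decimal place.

-28.9%

Total contribution margin = 124,120 × $100.36 = $12,456,683.20.
Operating income = contribution − fixed costs = $12,456,683.20 − $3,977,000 = $8,479,683.20.
DOL = contribution ÷ EBIT = $12,456,683.20 ÷ $8,479,683.20 = 1.4690.
Operating income changes by 1.4690 × -19.7% = -28.9%.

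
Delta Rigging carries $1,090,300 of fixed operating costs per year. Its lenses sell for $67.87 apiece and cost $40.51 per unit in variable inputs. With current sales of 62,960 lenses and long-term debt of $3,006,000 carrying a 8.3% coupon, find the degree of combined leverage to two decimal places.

Contribution at this volume is 62,960 × $27.36 = $1,722,585.60.
EBIT = $1,722,585.60 − $1,090,300 = $632,285.60. Interest = $249,498.00.
DOL = $1,722,585.60 ÷ $632,285.60 = 2.7244; DFL = $632,285.60 ÷ $382,787.60 = 1.6518.
Combined leverage = 2.7244 × 1.6518 = 4.5002.

4.50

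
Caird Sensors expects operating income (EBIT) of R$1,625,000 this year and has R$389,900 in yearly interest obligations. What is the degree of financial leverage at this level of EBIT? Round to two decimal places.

1.32

Interest = R$389,900.00.
DFL = EBIT ÷ (EBIT − I) = R$1,625,000 ÷ (R$1,625,000 − R$389,900.00) = R$1,625,000 ÷ R$1,235,100.00 = 1.3157.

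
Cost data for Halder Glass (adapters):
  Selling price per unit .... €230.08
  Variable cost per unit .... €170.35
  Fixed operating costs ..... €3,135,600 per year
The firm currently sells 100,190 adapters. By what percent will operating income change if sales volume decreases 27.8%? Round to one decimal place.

At 100,190 units, contribution = 100,190 × €59.73 = €5,984,348.70.
Subtracting fixed costs: EBIT = €5,984,348.70 − €3,135,600 = €2,848,748.70.
DOL = contribution ÷ EBIT = €5,984,348.70 ÷ €2,848,748.70 = 2.1007.
%ΔEBIT = DOL × %ΔSales = 2.1007 × -27.8% = -58.4%.

-58.4%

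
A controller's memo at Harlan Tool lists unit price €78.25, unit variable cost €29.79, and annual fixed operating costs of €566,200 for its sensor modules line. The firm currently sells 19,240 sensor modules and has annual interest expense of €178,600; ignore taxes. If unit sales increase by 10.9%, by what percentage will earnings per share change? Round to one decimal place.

Total contribution margin = 19,240 × €48.46 = €932,370.40.
Subtracting fixed costs: EBIT = €932,370.40 − €566,200 = €366,170.40.
Interest = €178,600.00, so EBIT − I = €187,570.40.
DCL = total CM / (EBIT − I) = €932,370.40 / €187,570.40 = 4.9708.
%ΔEPS = DCL × %ΔSales = 4.9708 × +10.9% = +54.2%.

+54.2%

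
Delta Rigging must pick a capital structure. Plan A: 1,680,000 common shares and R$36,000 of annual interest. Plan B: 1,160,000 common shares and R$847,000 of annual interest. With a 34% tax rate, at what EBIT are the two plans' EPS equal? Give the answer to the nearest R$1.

R$2,656,154

At indifference, (EBIT − 36,000)(1 − t)/1,680,000 = (EBIT − 847,000)(1 − t)/1,160,000.
The (1 − t) factor cancels: (EBIT − 36,000) × 1,160,000 = (EBIT − 847,000) × 1,680,000.
EBIT × (1,680,000 − 1,160,000) = 847,000 × 1,680,000 − 36,000 × 1,160,000 = 1,381,200,000,000, so EBIT = 1,381,200,000,000 ÷ 520,000 = 2,656,153.85.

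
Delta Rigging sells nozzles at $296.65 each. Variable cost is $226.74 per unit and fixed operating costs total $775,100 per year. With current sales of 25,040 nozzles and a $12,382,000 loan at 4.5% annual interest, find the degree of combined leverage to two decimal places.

Contribution at this volume is 25,040 × $69.91 = $1,750,546.40.
Subtracting fixed costs: EBIT = $1,750,546.40 − $775,100 = $975,446.40. Interest = $557,190.00, so EBIT − I = $418,256.40.
Degree of total leverage = total CM / (EBIT − interest) = $1,750,546.40 / $418,256.40 = 4.1853.

4.19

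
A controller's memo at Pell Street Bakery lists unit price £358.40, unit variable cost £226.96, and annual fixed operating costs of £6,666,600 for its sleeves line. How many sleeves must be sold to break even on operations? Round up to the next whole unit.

50,720 sleeves

Unit CM = price − variable cost = £358.40 − £226.96 = £131.44.
Units to break even: £6,666,600 ÷ £131.44 = 50,719.72, rounded up to 50,720.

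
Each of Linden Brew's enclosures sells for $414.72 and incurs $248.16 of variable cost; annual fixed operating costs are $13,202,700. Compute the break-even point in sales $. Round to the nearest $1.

$32,873,582

CM per unit = $414.72 − $248.16 = $166.56; CM ratio = $166.56 / $414.72 = 0.4016.
Break-even revenue = fixed costs × price ÷ CM = $13,202,700 × $414.72 ÷ $166.56 = $32,873,582.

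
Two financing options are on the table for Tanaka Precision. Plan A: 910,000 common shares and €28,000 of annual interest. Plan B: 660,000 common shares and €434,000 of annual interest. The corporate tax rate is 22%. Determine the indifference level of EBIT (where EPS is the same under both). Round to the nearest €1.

€1,505,840

At indifference, (EBIT − 28,000)(1 − t)/910,000 = (EBIT − 434,000)(1 − t)/660,000.
The (1 − t) factor cancels: (EBIT − 28,000) × 660,000 = (EBIT − 434,000) × 910,000.
Solving, EBIT = (434,000·910,000 − 28,000·660,000) / (910,000 − 660,000) = 376,460,000,000 / 250,000 = 1,505,840.00.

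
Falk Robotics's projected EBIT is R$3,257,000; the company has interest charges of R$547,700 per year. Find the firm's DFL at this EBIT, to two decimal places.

1.20

Interest = R$547,700.00.
DFL = EBIT ÷ (EBIT − I) = R$3,257,000 ÷ (R$3,257,000 − R$547,700.00) = R$3,257,000 ÷ R$2,709,300.00 = 1.2022.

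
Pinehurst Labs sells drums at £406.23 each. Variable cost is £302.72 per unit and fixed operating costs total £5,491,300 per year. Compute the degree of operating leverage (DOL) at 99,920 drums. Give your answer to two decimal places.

Total contribution margin = 99,920 × £103.51 = £10,342,719.20.
Subtracting fixed costs: EBIT = £10,342,719.20 − £5,491,300 = £4,851,419.20.
Degree of operating leverage = £10,342,719.20 / £4,851,419.20 = 2.1319.

2.13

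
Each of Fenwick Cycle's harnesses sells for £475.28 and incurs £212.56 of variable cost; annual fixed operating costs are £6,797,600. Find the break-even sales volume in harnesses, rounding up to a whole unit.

25,874 harnesses

Each unit contributes £475.28 − £212.56 = £262.72.
Break-even Q = £6,797,600 / £262.72 = 25,873.93 → 25,874 harnesses.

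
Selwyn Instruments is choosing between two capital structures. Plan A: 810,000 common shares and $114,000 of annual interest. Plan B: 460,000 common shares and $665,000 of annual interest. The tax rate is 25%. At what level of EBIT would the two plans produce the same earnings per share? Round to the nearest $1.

At indifference, (EBIT − 114,000)(1 − t)/810,000 = (EBIT − 665,000)(1 − t)/460,000.
The (1 − t) factor cancels: (EBIT − 114,000) × 460,000 = (EBIT − 665,000) × 810,000.
Solving, EBIT = (665,000·810,000 − 114,000·460,000) / (810,000 − 460,000) = 486,210,000,000 / 350,000 = 1,389,171.43.

$1,389,171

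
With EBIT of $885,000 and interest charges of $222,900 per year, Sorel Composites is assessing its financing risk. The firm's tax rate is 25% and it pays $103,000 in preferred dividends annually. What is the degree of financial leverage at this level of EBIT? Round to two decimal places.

Interest = $222,900.00.
Pre-tax preferred-dividend burden = $103,000 ÷ (1 − 0.25) = $137,333.33.
DFL = EBIT ÷ [EBIT − I − D_p/(1−t)] = $885,000 ÷ [$885,000 − $222,900.00 − $137,333.33] = $885,000 ÷ $524,766.67 = 1.6865.

1.69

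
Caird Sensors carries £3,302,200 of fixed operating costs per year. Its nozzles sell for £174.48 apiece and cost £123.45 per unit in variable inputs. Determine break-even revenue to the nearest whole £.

Contribution margin per unit = £174.48 − £123.45 = £51.03, a CM ratio of £51.03 ÷ £174.48 = 0.2925.
Break-even sales = FC ÷ CM ratio = £3,302,200 × £174.48 / £51.03 = £11,290,767.

£11,290,767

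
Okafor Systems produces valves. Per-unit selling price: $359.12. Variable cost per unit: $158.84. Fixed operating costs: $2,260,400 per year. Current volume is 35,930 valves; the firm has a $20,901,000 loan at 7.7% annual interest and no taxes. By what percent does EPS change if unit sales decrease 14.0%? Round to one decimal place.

At 35,930 units, contribution = 35,930 × $200.28 = $7,196,060.40.
EBIT = $7,196,060.40 − $2,260,400 = $4,935,660.40.
Interest = $1,609,377.00, so EBIT − I = $3,326,283.40.
Degree of combined leverage = contribution ÷ (EBIT − I) = $7,196,060.40 ÷ $3,326,283.40 = 2.1634.
%ΔEPS = DCL × %ΔSales = 2.1634 × -14.0% = -30.3%.

-30.3%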